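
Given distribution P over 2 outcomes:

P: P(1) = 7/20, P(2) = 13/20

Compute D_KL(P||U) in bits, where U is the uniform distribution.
0.0659 bits

U(i) = 1/2 for all i

D_KL(P||U) = Σ P(x) log₂(P(x) / (1/2))
           = Σ P(x) log₂(P(x)) + log₂(2)
           = log₂(2) - H(P)

H(P) = -Σ P(x) log₂(P(x)):
  -P(1)·log₂(P(1)) = -(7/20)·log₂(7/20) = 0.53010
  -P(2)·log₂(P(2)) = -(13/20)·log₂(13/20) = 0.40397
H(P) = 0.53010 + 0.40397 = 0.93407 bits

log₂(2) = 1.00000 bits

D_KL(P||U) = 1.00000 - 0.93407 = 0.06593 ≈ 0.0659 bits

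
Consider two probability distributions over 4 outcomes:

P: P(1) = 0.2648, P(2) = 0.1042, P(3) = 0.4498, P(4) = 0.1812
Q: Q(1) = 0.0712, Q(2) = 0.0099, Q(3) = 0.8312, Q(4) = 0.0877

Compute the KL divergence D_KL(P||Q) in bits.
0.6468 bits

D_KL(P||Q) = Σ P(x) log₂(P(x)/Q(x))

Computing term by term:
  P(1)·log₂(P(1)/Q(1)) = 0.2648·log₂(0.2648/0.0712) = 0.50178
  P(2)·log₂(P(2)/Q(2)) = 0.1042·log₂(0.1042/0.0099) = 0.35384
  P(3)·log₂(P(3)/Q(3)) = 0.4498·log₂(0.4498/0.8312) = -0.39848
  P(4)·log₂(P(4)/Q(4)) = 0.1812·log₂(0.1812/0.0877) = 0.18970

D_KL(P||Q) = 0.50178 + 0.35384 - 0.39848 + 0.18970 = 0.64684 ≈ 0.6468 bits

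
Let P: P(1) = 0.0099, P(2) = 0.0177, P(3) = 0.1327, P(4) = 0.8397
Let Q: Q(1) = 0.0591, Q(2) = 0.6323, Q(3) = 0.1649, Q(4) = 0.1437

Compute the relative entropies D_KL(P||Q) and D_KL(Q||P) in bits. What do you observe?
D_KL(P||Q) = 1.9801 bits, D_KL(Q||P) = 3.0999 bits. The two directions give different values (D_KL(Q||P) exceeds D_KL(P||Q) by 1.1198 bits): KL divergence is asymmetric.

D_KL(P||Q) = Σ P(x) log₂(P(x)/Q(x))

Computing term by term:
  P(1)·log₂(P(1)/Q(1)) = 0.0099·log₂(0.0099/0.0591) = -0.02552
  P(2)·log₂(P(2)/Q(2)) = 0.0177·log₂(0.0177/0.6323) = -0.09131
  P(3)·log₂(P(3)/Q(3)) = 0.1327·log₂(0.1327/0.1649) = -0.04159
  P(4)·log₂(P(4)/Q(4)) = 0.8397·log₂(0.8397/0.1437) = 2.13856

D_KL(P||Q) = -0.02552 - 0.09131 - 0.04159 + 2.13856 = 1.98014 ≈ 1.9801 bits

D_KL(Q||P) = Σ Q(x) log₂(Q(x)/P(x))

Computing term by term:
  Q(1)·log₂(Q(1)/P(1)) = 0.0591·log₂(0.0591/0.0099) = 0.15234
  Q(2)·log₂(Q(2)/P(2)) = 0.6323·log₂(0.6323/0.0177) = 3.26190
  Q(3)·log₂(Q(3)/P(3)) = 0.1649·log₂(0.1649/0.1327) = 0.05168
  Q(4)·log₂(Q(4)/P(4)) = 0.1437·log₂(0.1437/0.8397) = -0.36598

D_KL(Q||P) = 0.15234 + 3.26190 + 0.05168 - 0.36598 = 3.09994 ≈ 3.0999 bits

These are NOT equal (difference: 1.1198 bits). KL divergence is asymmetric: D_KL(P||Q) ≠ D_KL(Q||P) in general.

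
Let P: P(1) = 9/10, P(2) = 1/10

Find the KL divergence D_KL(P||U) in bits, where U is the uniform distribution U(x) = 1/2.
0.5310 bits

U(i) = 1/2 for all i

D_KL(P||U) = Σ P(x) log₂(P(x) / (1/2))
           = Σ P(x) log₂(P(x)) + log₂(2)
           = log₂(2) - H(P)

H(P) = -Σ P(x) log₂(P(x)):
  -P(1)·log₂(P(1)) = -(9/10)·log₂(9/10) = 0.13680
  -P(2)·log₂(P(2)) = -(1/10)·log₂(1/10) = 0.33219
H(P) = 0.13680 + 0.33219 = 0.46899 bits

log₂(2) = 1.00000 bits

D_KL(P||U) = 1.00000 - 0.46899 = 0.53101 ≈ 0.5310 bits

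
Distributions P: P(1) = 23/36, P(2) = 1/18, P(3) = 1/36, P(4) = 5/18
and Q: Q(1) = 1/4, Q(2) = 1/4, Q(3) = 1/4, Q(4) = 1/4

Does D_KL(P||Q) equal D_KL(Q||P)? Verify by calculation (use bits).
D_KL(P||Q) = 0.6984 bits, D_KL(Q||P) = 0.9586 bits. No — D_KL(P||Q) ≠ D_KL(Q||P) for this pair.

D_KL(P||Q) = Σ P(x) log₂(P(x)/Q(x))

Computing term by term:
  P(1)·log₂(P(1)/Q(1)) = (23/36)·log₂((23/36)/(1/4)) = 0.86482
  P(2)·log₂(P(2)/Q(2)) = (1/18)·log₂((1/18)/(1/4)) = -0.12055
  P(3)·log₂(P(3)/Q(3)) = (1/36)·log₂((1/36)/(1/4)) = -0.08805
  P(4)·log₂(P(4)/Q(4)) = (5/18)·log₂((5/18)/(1/4)) = 0.04222

D_KL(P||Q) = 0.86482 - 0.12055 - 0.08805 + 0.04222 = 0.69844 ≈ 0.6984 bits

D_KL(Q||P) = Σ Q(x) log₂(Q(x)/P(x))

Computing term by term:
  Q(1)·log₂(Q(1)/P(1)) = (1/4)·log₂((1/4)/(23/36)) = -0.33841
  Q(2)·log₂(Q(2)/P(2)) = (1/4)·log₂((1/4)/(1/18)) = 0.54248
  Q(3)·log₂(Q(3)/P(3)) = (1/4)·log₂((1/4)/(1/36)) = 0.79248
  Q(4)·log₂(Q(4)/P(4)) = (1/4)·log₂((1/4)/(5/18)) = -0.03800

D_KL(Q||P) = -0.33841 + 0.54248 + 0.79248 - 0.03800 = 0.95855 ≈ 0.9586 bits

These are NOT equal (difference: 0.2602 bits). KL divergence is asymmetric: D_KL(P||Q) ≠ D_KL(Q||P) in general.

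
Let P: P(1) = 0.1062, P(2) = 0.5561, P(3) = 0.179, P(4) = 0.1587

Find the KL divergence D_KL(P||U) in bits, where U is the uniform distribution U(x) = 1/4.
0.3199 bits

U(i) = 1/4 for all i

D_KL(P||U) = Σ P(x) log₂(P(x) / (1/4))
           = Σ P(x) log₂(P(x)) + log₂(4)
           = log₂(4) - H(P)

H(P) = -Σ P(x) log₂(P(x)):
  -P(1)·log₂(P(1)) = -(0.1062)·log₂(0.1062) = 0.34357
  -P(2)·log₂(P(2)) = -(0.5561)·log₂(0.5561) = 0.47079
  -P(3)·log₂(P(3)) = -(0.179)·log₂(0.179) = 0.44427
  -P(4)·log₂(P(4)) = -(0.1587)·log₂(0.1587) = 0.42145
H(P) = 0.34357 + 0.47079 + 0.44427 + 0.42145 = 1.68008 bits

log₂(4) = 2.00000 bits

D_KL(P||U) = 2.00000 - 1.68008 = 0.31992 ≈ 0.3199 bits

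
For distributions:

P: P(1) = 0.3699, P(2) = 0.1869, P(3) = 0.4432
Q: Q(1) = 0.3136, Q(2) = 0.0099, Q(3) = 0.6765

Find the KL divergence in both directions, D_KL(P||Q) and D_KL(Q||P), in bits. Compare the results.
D_KL(P||Q) = 0.6099 bits, D_KL(Q||P) = 0.2961 bits. D_KL(P||Q) is larger than D_KL(Q||P) by 0.3138 bits; the two directions differ.

D_KL(P||Q) = Σ P(x) log₂(P(x)/Q(x))

Computing term by term:
  P(1)·log₂(P(1)/Q(1)) = 0.3699·log₂(0.3699/0.3136) = 0.08811
  P(2)·log₂(P(2)/Q(2)) = 0.1869·log₂(0.1869/0.0099) = 0.79221
  P(3)·log₂(P(3)/Q(3)) = 0.4432·log₂(0.4432/0.6765) = -0.27041

D_KL(P||Q) = 0.08811 + 0.79221 - 0.27041 = 0.60991 ≈ 0.6099 bits

D_KL(Q||P) = Σ Q(x) log₂(Q(x)/P(x))

Computing term by term:
  Q(1)·log₂(Q(1)/P(1)) = 0.3136·log₂(0.3136/0.3699) = -0.07470
  Q(2)·log₂(Q(2)/P(2)) = 0.0099·log₂(0.0099/0.1869) = -0.04196
  Q(3)·log₂(Q(3)/P(3)) = 0.6765·log₂(0.6765/0.4432) = 0.41275

D_KL(Q||P) = -0.07470 - 0.04196 + 0.41275 = 0.29609 ≈ 0.2961 bits

These are NOT equal (difference: 0.3138 bits). KL divergence is asymmetric: D_KL(P||Q) ≠ D_KL(Q||P) in general.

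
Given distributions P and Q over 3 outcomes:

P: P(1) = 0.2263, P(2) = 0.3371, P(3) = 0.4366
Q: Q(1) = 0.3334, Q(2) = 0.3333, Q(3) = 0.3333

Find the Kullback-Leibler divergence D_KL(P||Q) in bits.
0.0491 bits

D_KL(P||Q) = Σ P(x) log₂(P(x)/Q(x))

Computing term by term:
  P(1)·log₂(P(1)/Q(1)) = 0.2263·log₂(0.2263/0.3334) = -0.12651
  P(2)·log₂(P(2)/Q(2)) = 0.3371·log₂(0.3371/0.3333) = 0.00551
  P(3)·log₂(P(3)/Q(3)) = 0.4366·log₂(0.4366/0.3333) = 0.17005

D_KL(P||Q) = -0.12651 + 0.00551 + 0.17005 = 0.04905 ≈ 0.0491 bits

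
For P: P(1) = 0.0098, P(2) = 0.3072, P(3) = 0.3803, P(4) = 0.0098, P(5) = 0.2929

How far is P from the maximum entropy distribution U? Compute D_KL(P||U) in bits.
0.6187 bits

U(i) = 1/5 for all i

D_KL(P||U) = Σ P(x) log₂(P(x) / (1/5))
           = Σ P(x) log₂(P(x)) + log₂(5)
           = log₂(5) - H(P)

H(P) = -Σ P(x) log₂(P(x)):
  -P(1)·log₂(P(1)) = -(0.0098)·log₂(0.0098) = 0.06540
  -P(2)·log₂(P(2)) = -(0.3072)·log₂(0.3072) = 0.52308
  -P(3)·log₂(P(3)) = -(0.3803)·log₂(0.3803) = 0.53044
  -P(4)·log₂(P(4)) = -(0.0098)·log₂(0.0098) = 0.06540
  -P(5)·log₂(P(5)) = -(0.2929)·log₂(0.2929) = 0.51888
H(P) = 0.06540 + 0.52308 + 0.53044 + 0.06540 + 0.51888 = 1.70320 bits

log₂(5) = 2.32193 bits

D_KL(P||U) = 2.32193 - 1.70320 = 0.61873 ≈ 0.6187 bits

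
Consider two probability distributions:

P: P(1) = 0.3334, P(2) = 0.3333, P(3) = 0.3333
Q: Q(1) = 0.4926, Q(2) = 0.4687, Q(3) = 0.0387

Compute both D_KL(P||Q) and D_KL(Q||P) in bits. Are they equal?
D_KL(P||Q) = 0.6837 bits, D_KL(Q||P) = 0.3877 bits. No, they are not equal.

D_KL(P||Q) = Σ P(x) log₂(P(x)/Q(x))

Computing term by term:
  P(1)·log₂(P(1)/Q(1)) = 0.3334·log₂(0.3334/0.4926) = -0.18776
  P(2)·log₂(P(2)/Q(2)) = 0.3333·log₂(0.3333/0.4687) = -0.16393
  P(3)·log₂(P(3)/Q(3)) = 0.3333·log₂(0.3333/0.0387) = 1.03537

D_KL(P||Q) = -0.18776 - 0.16393 + 1.03537 = 0.68368 ≈ 0.6837 bits

D_KL(Q||P) = Σ Q(x) log₂(Q(x)/P(x))

Computing term by term:
  Q(1)·log₂(Q(1)/P(1)) = 0.4926·log₂(0.4926/0.3334) = 0.27741
  Q(2)·log₂(Q(2)/P(2)) = 0.4687·log₂(0.4687/0.3333) = 0.23053
  Q(3)·log₂(Q(3)/P(3)) = 0.0387·log₂(0.0387/0.3333) = -0.12022

D_KL(Q||P) = 0.27741 + 0.23053 - 0.12022 = 0.38772 ≈ 0.3877 bits

These are NOT equal (difference: 0.2960 bits). KL divergence is asymmetric: D_KL(P||Q) ≠ D_KL(Q||P) in general.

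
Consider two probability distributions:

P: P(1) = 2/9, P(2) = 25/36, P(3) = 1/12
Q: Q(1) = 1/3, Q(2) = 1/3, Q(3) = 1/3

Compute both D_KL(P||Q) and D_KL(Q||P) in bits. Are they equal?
D_KL(P||Q) = 0.4387 bits, D_KL(Q||P) = 0.5087 bits. No, they are not equal.

D_KL(P||Q) = Σ P(x) log₂(P(x)/Q(x))

Computing term by term:
  P(1)·log₂(P(1)/Q(1)) = (2/9)·log₂((2/9)/(1/3)) = -0.12999
  P(2)·log₂(P(2)/Q(2)) = (25/36)·log₂((25/36)/(1/3)) = 0.73534
  P(3)·log₂(P(3)/Q(3)) = (1/12)·log₂((1/12)/(1/3)) = -0.16667

D_KL(P||Q) = -0.12999 + 0.73534 - 0.16667 = 0.43868 ≈ 0.4387 bits

D_KL(Q||P) = Σ Q(x) log₂(Q(x)/P(x))

Computing term by term:
  Q(1)·log₂(Q(1)/P(1)) = (1/3)·log₂((1/3)/(2/9)) = 0.19499
  Q(2)·log₂(Q(2)/P(2)) = (1/3)·log₂((1/3)/(25/36)) = -0.35296
  Q(3)·log₂(Q(3)/P(3)) = (1/3)·log₂((1/3)/(1/12)) = 0.66667

D_KL(Q||P) = 0.19499 - 0.35296 + 0.66667 = 0.50870 ≈ 0.5087 bits

These are NOT equal (difference: 0.0700 bits). KL divergence is asymmetric: D_KL(P||Q) ≠ D_KL(Q||P) in general.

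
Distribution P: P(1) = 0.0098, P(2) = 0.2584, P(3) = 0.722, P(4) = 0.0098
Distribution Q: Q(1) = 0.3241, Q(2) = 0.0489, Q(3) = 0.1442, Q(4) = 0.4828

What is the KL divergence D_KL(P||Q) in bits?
2.1939 bits

D_KL(P||Q) = Σ P(x) log₂(P(x)/Q(x))

Computing term by term:
  P(1)·log₂(P(1)/Q(1)) = 0.0098·log₂(0.0098/0.3241) = -0.04947
  P(2)·log₂(P(2)/Q(2)) = 0.2584·log₂(0.2584/0.0489) = 0.62060
  P(3)·log₂(P(3)/Q(3)) = 0.722·log₂(0.722/0.1442) = 1.67788
  P(4)·log₂(P(4)/Q(4)) = 0.0098·log₂(0.0098/0.4828) = -0.05510

D_KL(P||Q) = -0.04947 + 0.62060 + 1.67788 - 0.05510 = 2.19391 ≈ 2.1939 bits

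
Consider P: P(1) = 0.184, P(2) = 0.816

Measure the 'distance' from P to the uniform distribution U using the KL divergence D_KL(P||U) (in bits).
0.3113 bits

U(i) = 1/2 for all i

D_KL(P||U) = Σ P(x) log₂(P(x) / (1/2))
           = Σ P(x) log₂(P(x)) + log₂(2)
           = log₂(2) - H(P)

H(P) = -Σ P(x) log₂(P(x)):
  -P(1)·log₂(P(1)) = -(0.184)·log₂(0.184) = 0.44937
  -P(2)·log₂(P(2)) = -(0.816)·log₂(0.816) = 0.23938
H(P) = 0.44937 + 0.23938 = 0.68875 bits

log₂(2) = 1.00000 bits

D_KL(P||U) = 1.00000 - 0.68875 = 0.31125 ≈ 0.3113 bits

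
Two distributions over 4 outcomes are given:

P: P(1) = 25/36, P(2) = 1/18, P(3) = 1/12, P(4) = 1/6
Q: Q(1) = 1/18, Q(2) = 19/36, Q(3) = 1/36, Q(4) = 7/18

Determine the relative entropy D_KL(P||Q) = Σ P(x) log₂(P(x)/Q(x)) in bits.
2.2784 bits

D_KL(P||Q) = Σ P(x) log₂(P(x)/Q(x))

Computing term by term:
  P(1)·log₂(P(1)/Q(1)) = (25/36)·log₂((25/36)/(1/18)) = 2.53046
  P(2)·log₂(P(2)/Q(2)) = (1/18)·log₂((1/18)/(19/36)) = -0.18044
  P(3)·log₂(P(3)/Q(3)) = (1/12)·log₂((1/12)/(1/36)) = 0.13208
  P(4)·log₂(P(4)/Q(4)) = (1/6)·log₂((1/6)/(7/18)) = -0.20373

D_KL(P||Q) = 2.53046 - 0.18044 + 0.13208 - 0.20373 = 2.27837 ≈ 2.2784 bits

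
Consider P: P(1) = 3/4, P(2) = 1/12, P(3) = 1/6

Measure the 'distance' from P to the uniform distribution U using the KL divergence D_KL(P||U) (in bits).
0.5441 bits

U(i) = 1/3 for all i

D_KL(P||U) = Σ P(x) log₂(P(x) / (1/3))
           = Σ P(x) log₂(P(x)) + log₂(3)
           = log₂(3) - H(P)

H(P) = -Σ P(x) log₂(P(x)):
  -P(1)·log₂(P(1)) = -(3/4)·log₂(3/4) = 0.31128
  -P(2)·log₂(P(2)) = -(1/12)·log₂(1/12) = 0.29875
  -P(3)·log₂(P(3)) = -(1/6)·log₂(1/6) = 0.43083
H(P) = 0.31128 + 0.29875 + 0.43083 = 1.04086 bits

log₂(3) = 1.58496 bits

D_KL(P||U) = 1.58496 - 1.04086 = 0.54410 ≈ 0.5441 bits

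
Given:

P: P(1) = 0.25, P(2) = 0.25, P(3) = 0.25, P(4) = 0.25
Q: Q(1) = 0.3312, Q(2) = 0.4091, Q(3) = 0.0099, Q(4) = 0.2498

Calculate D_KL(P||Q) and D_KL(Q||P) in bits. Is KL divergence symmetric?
D_KL(P||Q) = 0.8858 bits, D_KL(Q||P) = 0.3787 bits. No, KL divergence is not symmetric.

D_KL(P||Q) = Σ P(x) log₂(P(x)/Q(x))

Computing term by term:
  P(1)·log₂(P(1)/Q(1)) = 0.25·log₂(0.25/0.3312) = -0.10144
  P(2)·log₂(P(2)/Q(2)) = 0.25·log₂(0.25/0.4091) = -0.17763
  P(3)·log₂(P(3)/Q(3)) = 0.25·log₂(0.25/0.0099) = 1.16459
  P(4)·log₂(P(4)/Q(4)) = 0.25·log₂(0.25/0.2498) = 0.00029

D_KL(P||Q) = -0.10144 - 0.17763 + 1.16459 + 0.00029 = 0.88581 ≈ 0.8858 bits

D_KL(Q||P) = Σ Q(x) log₂(Q(x)/P(x))

Computing term by term:
  Q(1)·log₂(Q(1)/P(1)) = 0.3312·log₂(0.3312/0.25) = 0.13439
  Q(2)·log₂(Q(2)/P(2)) = 0.4091·log₂(0.4091/0.25) = 0.29068
  Q(3)·log₂(Q(3)/P(3)) = 0.0099·log₂(0.0099/0.25) = -0.04612
  Q(4)·log₂(Q(4)/P(4)) = 0.2498·log₂(0.2498/0.25) = -0.00029

D_KL(Q||P) = 0.13439 + 0.29068 - 0.04612 - 0.00029 = 0.37866 ≈ 0.3787 bits

These are NOT equal (difference: 0.5071 bits). KL divergence is asymmetric: D_KL(P||Q) ≠ D_KL(Q||P) in general.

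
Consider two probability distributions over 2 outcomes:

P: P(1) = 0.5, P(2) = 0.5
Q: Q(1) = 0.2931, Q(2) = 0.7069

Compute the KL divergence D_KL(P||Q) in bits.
0.1355 bits

D_KL(P||Q) = Σ P(x) log₂(P(x)/Q(x))

Computing term by term:
  P(1)·log₂(P(1)/Q(1)) = 0.5·log₂(0.5/0.2931) = 0.38527
  P(2)·log₂(P(2)/Q(2)) = 0.5·log₂(0.5/0.7069) = -0.24979

D_KL(P||Q) = 0.38527 - 0.24979 = 0.13548 ≈ 0.1355 bits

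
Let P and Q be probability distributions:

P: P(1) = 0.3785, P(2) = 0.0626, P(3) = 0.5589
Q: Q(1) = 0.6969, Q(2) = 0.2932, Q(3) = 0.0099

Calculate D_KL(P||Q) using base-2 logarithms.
2.7795 bits

D_KL(P||Q) = Σ P(x) log₂(P(x)/Q(x))

Computing term by term:
  P(1)·log₂(P(1)/Q(1)) = 0.3785·log₂(0.3785/0.6969) = -0.33333
  P(2)·log₂(P(2)/Q(2)) = 0.0626·log₂(0.0626/0.2932) = -0.13945
  P(3)·log₂(P(3)/Q(3)) = 0.5589·log₂(0.5589/0.0099) = 3.25225

D_KL(P||Q) = -0.33333 - 0.13945 + 3.25225 = 2.77947 ≈ 2.7795 bits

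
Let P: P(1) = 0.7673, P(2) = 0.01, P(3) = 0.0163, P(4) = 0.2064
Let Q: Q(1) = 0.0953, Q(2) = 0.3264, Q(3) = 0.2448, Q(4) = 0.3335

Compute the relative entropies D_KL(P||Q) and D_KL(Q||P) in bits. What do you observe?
D_KL(P||Q) = 2.0521 bits, D_KL(Q||P) = 2.5422 bits. The two directions give different values (D_KL(Q||P) exceeds D_KL(P||Q) by 0.4901 bits): KL divergence is asymmetric.

D_KL(P||Q) = Σ P(x) log₂(P(x)/Q(x))

Computing term by term:
  P(1)·log₂(P(1)/Q(1)) = 0.7673·log₂(0.7673/0.0953) = 2.30899
  P(2)·log₂(P(2)/Q(2)) = 0.01·log₂(0.01/0.3264) = -0.05029
  P(3)·log₂(P(3)/Q(3)) = 0.0163·log₂(0.0163/0.2448) = -0.06371
  P(4)·log₂(P(4)/Q(4)) = 0.2064·log₂(0.2064/0.3335) = -0.14288

D_KL(P||Q) = 2.30899 - 0.05029 - 0.06371 - 0.14288 = 2.05211 ≈ 2.0521 bits

D_KL(Q||P) = Σ Q(x) log₂(Q(x)/P(x))

Computing term by term:
  Q(1)·log₂(Q(1)/P(1)) = 0.0953·log₂(0.0953/0.7673) = -0.28678
  Q(2)·log₂(Q(2)/P(2)) = 0.3264·log₂(0.3264/0.01) = 1.64132
  Q(3)·log₂(Q(3)/P(3)) = 0.2448·log₂(0.2448/0.0163) = 0.95684
  Q(4)·log₂(Q(4)/P(4)) = 0.3335·log₂(0.3335/0.2064) = 0.23086

D_KL(Q||P) = -0.28678 + 1.64132 + 0.95684 + 0.23086 = 2.54224 ≈ 2.5422 bits

These are NOT equal (difference: 0.4901 bits). KL divergence is asymmetric: D_KL(P||Q) ≠ D_KL(Q||P) in general.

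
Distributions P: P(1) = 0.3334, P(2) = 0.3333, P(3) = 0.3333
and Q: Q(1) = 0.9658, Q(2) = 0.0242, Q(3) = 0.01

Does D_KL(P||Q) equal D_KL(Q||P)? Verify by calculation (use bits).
D_KL(P||Q) = 2.4356 bits, D_KL(Q||P) = 1.3398 bits. No — D_KL(P||Q) ≠ D_KL(Q||P) for this pair.

D_KL(P||Q) = Σ P(x) log₂(P(x)/Q(x))

Computing term by term:
  P(1)·log₂(P(1)/Q(1)) = 0.3334·log₂(0.3334/0.9658) = -0.51159
  P(2)·log₂(P(2)/Q(2)) = 0.3333·log₂(0.3333/0.0242) = 1.26112
  P(3)·log₂(P(3)/Q(3)) = 0.3333·log₂(0.3333/0.01) = 1.68608

D_KL(P||Q) = -0.51159 + 1.26112 + 1.68608 = 2.43561 ≈ 2.4356 bits

D_KL(Q||P) = Σ Q(x) log₂(Q(x)/P(x))

Computing term by term:
  Q(1)·log₂(Q(1)/P(1)) = 0.9658·log₂(0.9658/0.3334) = 1.48199
  Q(2)·log₂(Q(2)/P(2)) = 0.0242·log₂(0.0242/0.3333) = -0.09157
  Q(3)·log₂(Q(3)/P(3)) = 0.01·log₂(0.01/0.3333) = -0.05059

D_KL(Q||P) = 1.48199 - 0.09157 - 0.05059 = 1.33983 ≈ 1.3398 bits

These are NOT equal (difference: 1.0958 bits). KL divergence is asymmetric: D_KL(P||Q) ≠ D_KL(Q||P) in general.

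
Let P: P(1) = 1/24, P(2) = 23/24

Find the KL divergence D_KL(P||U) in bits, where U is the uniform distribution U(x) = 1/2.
0.7501 bits

U(i) = 1/2 for all i

D_KL(P||U) = Σ P(x) log₂(P(x) / (1/2))
           = Σ P(x) log₂(P(x)) + log₂(2)
           = log₂(2) - H(P)

H(P) = -Σ P(x) log₂(P(x)):
  -P(1)·log₂(P(1)) = -(1/24)·log₂(1/24) = 0.19104
  -P(2)·log₂(P(2)) = -(23/24)·log₂(23/24) = 0.05884
H(P) = 0.19104 + 0.05884 = 0.24988 bits

log₂(2) = 1.00000 bits

D_KL(P||U) = 1.00000 - 0.24988 = 0.75012 ≈ 0.7501 bits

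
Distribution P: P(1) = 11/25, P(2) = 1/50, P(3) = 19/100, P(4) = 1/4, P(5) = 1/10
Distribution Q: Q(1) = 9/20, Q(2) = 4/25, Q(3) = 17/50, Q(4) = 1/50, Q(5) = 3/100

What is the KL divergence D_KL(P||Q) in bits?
0.8509 bits

D_KL(P||Q) = Σ P(x) log₂(P(x)/Q(x))

Computing term by term:
  P(1)·log₂(P(1)/Q(1)) = (11/25)·log₂((11/25)/(9/20)) = -0.01427
  P(2)·log₂(P(2)/Q(2)) = (1/50)·log₂((1/50)/(4/25)) = -0.06000
  P(3)·log₂(P(3)/Q(3)) = (19/100)·log₂((19/100)/(17/50)) = -0.15951
  P(4)·log₂(P(4)/Q(4)) = (1/4)·log₂((1/4)/(1/50)) = 0.91096
  P(5)·log₂(P(5)/Q(5)) = (1/10)·log₂((1/10)/(3/100)) = 0.17370

D_KL(P||Q) = -0.01427 - 0.06000 - 0.15951 + 0.91096 + 0.17370 = 0.85088 ≈ 0.8509 bits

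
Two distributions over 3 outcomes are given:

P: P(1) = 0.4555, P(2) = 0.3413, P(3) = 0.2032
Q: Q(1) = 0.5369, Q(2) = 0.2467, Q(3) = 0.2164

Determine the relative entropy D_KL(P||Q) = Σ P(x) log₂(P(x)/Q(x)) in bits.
0.0333 bits

D_KL(P||Q) = Σ P(x) log₂(P(x)/Q(x))

Computing term by term:
  P(1)·log₂(P(1)/Q(1)) = 0.4555·log₂(0.4555/0.5369) = -0.10805
  P(2)·log₂(P(2)/Q(2)) = 0.3413·log₂(0.3413/0.2467) = 0.15982
  P(3)·log₂(P(3)/Q(3)) = 0.2032·log₂(0.2032/0.2164) = -0.01845

D_KL(P||Q) = -0.10805 + 0.15982 - 0.01845 = 0.03332 ≈ 0.0333 bits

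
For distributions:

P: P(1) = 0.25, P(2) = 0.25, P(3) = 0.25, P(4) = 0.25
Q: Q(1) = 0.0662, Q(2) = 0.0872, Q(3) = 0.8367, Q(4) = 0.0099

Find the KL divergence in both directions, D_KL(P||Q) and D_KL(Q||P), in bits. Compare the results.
D_KL(P||Q) = 1.5880 bits, D_KL(Q||P) = 1.1527 bits. D_KL(P||Q) is larger than D_KL(Q||P) by 0.4353 bits; the two directions differ.

D_KL(P||Q) = Σ P(x) log₂(P(x)/Q(x))

Computing term by term:
  P(1)·log₂(P(1)/Q(1)) = 0.25·log₂(0.25/0.0662) = 0.47926
  P(2)·log₂(P(2)/Q(2)) = 0.25·log₂(0.25/0.0872) = 0.37988
  P(3)·log₂(P(3)/Q(3)) = 0.25·log₂(0.25/0.8367) = -0.43570
  P(4)·log₂(P(4)/Q(4)) = 0.25·log₂(0.25/0.0099) = 1.16459

D_KL(P||Q) = 0.47926 + 0.37988 - 0.43570 + 1.16459 = 1.58803 ≈ 1.5880 bits

D_KL(Q||P) = Σ Q(x) log₂(Q(x)/P(x))

Computing term by term:
  Q(1)·log₂(Q(1)/P(1)) = 0.0662·log₂(0.0662/0.25) = -0.12691
  Q(2)·log₂(Q(2)/P(2)) = 0.0872·log₂(0.0872/0.25) = -0.13250
  Q(3)·log₂(Q(3)/P(3)) = 0.8367·log₂(0.8367/0.25) = 1.45819
  Q(4)·log₂(Q(4)/P(4)) = 0.0099·log₂(0.0099/0.25) = -0.04612

D_KL(Q||P) = -0.12691 - 0.13250 + 1.45819 - 0.04612 = 1.15266 ≈ 1.1527 bits

These are NOT equal (difference: 0.4353 bits). KL divergence is asymmetric: D_KL(P||Q) ≠ D_KL(Q||P) in general.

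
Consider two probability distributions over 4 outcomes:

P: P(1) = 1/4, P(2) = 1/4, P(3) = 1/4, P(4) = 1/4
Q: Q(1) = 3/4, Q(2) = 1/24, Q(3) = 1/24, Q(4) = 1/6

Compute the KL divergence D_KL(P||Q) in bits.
1.0425 bits

D_KL(P||Q) = Σ P(x) log₂(P(x)/Q(x))

Computing term by term:
  P(1)·log₂(P(1)/Q(1)) = (1/4)·log₂((1/4)/(3/4)) = -0.39624
  P(2)·log₂(P(2)/Q(2)) = (1/4)·log₂((1/4)/(1/24)) = 0.64624
  P(3)·log₂(P(3)/Q(3)) = (1/4)·log₂((1/4)/(1/24)) = 0.64624
  P(4)·log₂(P(4)/Q(4)) = (1/4)·log₂((1/4)/(1/6)) = 0.14624

D_KL(P||Q) = -0.39624 + 0.64624 + 0.64624 + 0.14624 = 1.04248 ≈ 1.0425 bits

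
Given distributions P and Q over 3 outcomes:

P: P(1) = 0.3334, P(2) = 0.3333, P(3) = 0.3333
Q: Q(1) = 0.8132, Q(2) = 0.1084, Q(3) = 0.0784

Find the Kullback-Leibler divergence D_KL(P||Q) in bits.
0.8071 bits

D_KL(P||Q) = Σ P(x) log₂(P(x)/Q(x))

Computing term by term:
  P(1)·log₂(P(1)/Q(1)) = 0.3334·log₂(0.3334/0.8132) = -0.42887
  P(2)·log₂(P(2)/Q(2)) = 0.3333·log₂(0.3333/0.1084) = 0.54010
  P(3)·log₂(P(3)/Q(3)) = 0.3333·log₂(0.3333/0.0784) = 0.69590

D_KL(P||Q) = -0.42887 + 0.54010 + 0.69590 = 0.80713 ≈ 0.8071 bits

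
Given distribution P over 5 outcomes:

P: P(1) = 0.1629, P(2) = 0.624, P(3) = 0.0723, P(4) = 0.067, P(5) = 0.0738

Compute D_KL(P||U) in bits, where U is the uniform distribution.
0.6581 bits

U(i) = 1/5 for all i

D_KL(P||U) = Σ P(x) log₂(P(x) / (1/5))
           = Σ P(x) log₂(P(x)) + log₂(5)
           = log₂(5) - H(P)

H(P) = -Σ P(x) log₂(P(x)):
  -P(1)·log₂(P(1)) = -(0.1629)·log₂(0.1629) = 0.42646
  -P(2)·log₂(P(2)) = -(0.624)·log₂(0.624) = 0.42456
  -P(3)·log₂(P(3)) = -(0.0723)·log₂(0.0723) = 0.27401
  -P(4)·log₂(P(4)) = -(0.067)·log₂(0.067) = 0.26128
  -P(5)·log₂(P(5)) = -(0.0738)·log₂(0.0738) = 0.27751
H(P) = 0.42646 + 0.42456 + 0.27401 + 0.26128 + 0.27751 = 1.66382 bits

log₂(5) = 2.32193 bits

D_KL(P||U) = 2.32193 - 1.66382 = 0.65811 ≈ 0.6581 bits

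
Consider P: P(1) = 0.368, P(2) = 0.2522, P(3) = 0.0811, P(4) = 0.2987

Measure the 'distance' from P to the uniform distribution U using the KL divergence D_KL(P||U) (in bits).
0.1534 bits

U(i) = 1/4 for all i

D_KL(P||U) = Σ P(x) log₂(P(x) / (1/4))
           = Σ P(x) log₂(P(x)) + log₂(4)
           = log₂(4) - H(P)

H(P) = -Σ P(x) log₂(P(x)):
  -P(1)·log₂(P(1)) = -(0.368)·log₂(0.368) = 0.53074
  -P(2)·log₂(P(2)) = -(0.2522)·log₂(0.2522) = 0.50121
  -P(3)·log₂(P(3)) = -(0.0811)·log₂(0.0811) = 0.29392
  -P(4)·log₂(P(4)) = -(0.2987)·log₂(0.2987) = 0.52070
H(P) = 0.53074 + 0.50121 + 0.29392 + 0.52070 = 1.84657 bits

log₂(4) = 2.00000 bits

D_KL(P||U) = 2.00000 - 1.84657 = 0.15343 ≈ 0.1534 bits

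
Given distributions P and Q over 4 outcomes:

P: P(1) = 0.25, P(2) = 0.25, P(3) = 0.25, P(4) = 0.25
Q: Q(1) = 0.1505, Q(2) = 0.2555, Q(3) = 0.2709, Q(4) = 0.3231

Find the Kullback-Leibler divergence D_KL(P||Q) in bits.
0.0537 bits

D_KL(P||Q) = Σ P(x) log₂(P(x)/Q(x))

Computing term by term:
  P(1)·log₂(P(1)/Q(1)) = 0.25·log₂(0.25/0.1505) = 0.18304
  P(2)·log₂(P(2)/Q(2)) = 0.25·log₂(0.25/0.2555) = -0.00785
  P(3)·log₂(P(3)/Q(3)) = 0.25·log₂(0.25/0.2709) = -0.02896
  P(4)·log₂(P(4)/Q(4)) = 0.25·log₂(0.25/0.3231) = -0.09251

D_KL(P||Q) = 0.18304 - 0.00785 - 0.02896 - 0.09251 = 0.05372 ≈ 0.0537 bits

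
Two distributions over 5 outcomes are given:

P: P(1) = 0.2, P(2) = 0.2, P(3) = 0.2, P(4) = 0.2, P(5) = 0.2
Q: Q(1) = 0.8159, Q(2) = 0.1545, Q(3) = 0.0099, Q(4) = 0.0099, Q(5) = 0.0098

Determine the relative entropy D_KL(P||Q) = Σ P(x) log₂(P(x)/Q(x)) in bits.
2.2736 bits

D_KL(P||Q) = Σ P(x) log₂(P(x)/Q(x))

Computing term by term:
  P(1)·log₂(P(1)/Q(1)) = 0.2·log₂(0.2/0.8159) = -0.40568
  P(2)·log₂(P(2)/Q(2)) = 0.2·log₂(0.2/0.1545) = 0.07448
  P(3)·log₂(P(3)/Q(3)) = 0.2·log₂(0.2/0.0099) = 0.86729
  P(4)·log₂(P(4)/Q(4)) = 0.2·log₂(0.2/0.0099) = 0.86729
  P(5)·log₂(P(5)/Q(5)) = 0.2·log₂(0.2/0.0098) = 0.87021

D_KL(P||Q) = -0.40568 + 0.07448 + 0.86729 + 0.86729 + 0.87021 = 2.27359 ≈ 2.2736 bits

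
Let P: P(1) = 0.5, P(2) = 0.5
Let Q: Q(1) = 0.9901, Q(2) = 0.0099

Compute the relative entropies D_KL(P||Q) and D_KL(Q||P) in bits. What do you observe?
D_KL(P||Q) = 2.3364 bits, D_KL(Q||P) = 0.9199 bits. The two directions give different values (D_KL(P||Q) exceeds D_KL(Q||P) by 1.4165 bits): KL divergence is asymmetric.

D_KL(P||Q) = Σ P(x) log₂(P(x)/Q(x))

Computing term by term:
  P(1)·log₂(P(1)/Q(1)) = 0.5·log₂(0.5/0.9901) = -0.49282
  P(2)·log₂(P(2)/Q(2)) = 0.5·log₂(0.5/0.0099) = 2.82918

D_KL(P||Q) = -0.49282 + 2.82918 = 2.33636 ≈ 2.3364 bits

D_KL(Q||P) = Σ Q(x) log₂(Q(x)/P(x))

Computing term by term:
  Q(1)·log₂(Q(1)/P(1)) = 0.9901·log₂(0.9901/0.5) = 0.97589
  Q(2)·log₂(Q(2)/P(2)) = 0.0099·log₂(0.0099/0.5) = -0.05602

D_KL(Q||P) = 0.97589 - 0.05602 = 0.91987 ≈ 0.9199 bits

These are NOT equal (difference: 1.4165 bits). KL divergence is asymmetric: D_KL(P||Q) ≠ D_KL(Q||P) in general.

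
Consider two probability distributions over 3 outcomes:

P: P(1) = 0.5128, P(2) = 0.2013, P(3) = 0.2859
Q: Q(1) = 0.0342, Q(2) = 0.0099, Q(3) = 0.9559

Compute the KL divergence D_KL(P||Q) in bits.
2.3801 bits

D_KL(P||Q) = Σ P(x) log₂(P(x)/Q(x))

Computing term by term:
  P(1)·log₂(P(1)/Q(1)) = 0.5128·log₂(0.5128/0.0342) = 2.00317
  P(2)·log₂(P(2)/Q(2)) = 0.2013·log₂(0.2013/0.0099) = 0.87480
  P(3)·log₂(P(3)/Q(3)) = 0.2859·log₂(0.2859/0.9559) = -0.49785

D_KL(P||Q) = 2.00317 + 0.87480 - 0.49785 = 2.38012 ≈ 2.3801 bits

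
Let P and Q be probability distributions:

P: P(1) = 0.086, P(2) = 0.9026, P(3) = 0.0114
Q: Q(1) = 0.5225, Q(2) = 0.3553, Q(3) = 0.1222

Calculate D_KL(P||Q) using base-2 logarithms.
0.9512 bits

D_KL(P||Q) = Σ P(x) log₂(P(x)/Q(x))

Computing term by term:
  P(1)·log₂(P(1)/Q(1)) = 0.086·log₂(0.086/0.5225) = -0.22386
  P(2)·log₂(P(2)/Q(2)) = 0.9026·log₂(0.9026/0.3553) = 1.21404
  P(3)·log₂(P(3)/Q(3)) = 0.0114·log₂(0.0114/0.1222) = -0.03901

D_KL(P||Q) = -0.22386 + 1.21404 - 0.03901 = 0.95117 ≈ 0.9512 bits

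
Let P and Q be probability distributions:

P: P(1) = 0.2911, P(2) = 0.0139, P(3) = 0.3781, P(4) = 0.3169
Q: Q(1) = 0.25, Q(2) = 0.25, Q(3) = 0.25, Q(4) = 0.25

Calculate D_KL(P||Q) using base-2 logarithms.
0.3401 bits

D_KL(P||Q) = Σ P(x) log₂(P(x)/Q(x))

Computing term by term:
  P(1)·log₂(P(1)/Q(1)) = 0.2911·log₂(0.2911/0.25) = 0.06392
  P(2)·log₂(P(2)/Q(2)) = 0.0139·log₂(0.0139/0.25) = -0.05795
  P(3)·log₂(P(3)/Q(3)) = 0.3781·log₂(0.3781/0.25) = 0.22567
  P(4)·log₂(P(4)/Q(4)) = 0.3169·log₂(0.3169/0.25) = 0.10841

D_KL(P||Q) = 0.06392 - 0.05795 + 0.22567 + 0.10841 = 0.34005 ≈ 0.3401 bits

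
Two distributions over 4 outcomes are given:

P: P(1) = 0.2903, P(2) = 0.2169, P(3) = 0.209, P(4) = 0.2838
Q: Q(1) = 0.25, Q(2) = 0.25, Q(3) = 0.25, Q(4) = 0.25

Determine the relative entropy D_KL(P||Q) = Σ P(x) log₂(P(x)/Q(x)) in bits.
0.0161 bits

D_KL(P||Q) = Σ P(x) log₂(P(x)/Q(x))

Computing term by term:
  P(1)·log₂(P(1)/Q(1)) = 0.2903·log₂(0.2903/0.25) = 0.06259
  P(2)·log₂(P(2)/Q(2)) = 0.2169·log₂(0.2169/0.25) = -0.04444
  P(3)·log₂(P(3)/Q(3)) = 0.209·log₂(0.209/0.25) = -0.05401
  P(4)·log₂(P(4)/Q(4)) = 0.2838·log₂(0.2838/0.25) = 0.05192

D_KL(P||Q) = 0.06259 - 0.04444 - 0.05401 + 0.05192 = 0.01606 ≈ 0.0161 bits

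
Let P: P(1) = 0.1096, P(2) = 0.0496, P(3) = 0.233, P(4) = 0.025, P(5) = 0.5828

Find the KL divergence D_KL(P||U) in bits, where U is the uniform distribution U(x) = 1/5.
0.6807 bits

U(i) = 1/5 for all i

D_KL(P||U) = Σ P(x) log₂(P(x) / (1/5))
           = Σ P(x) log₂(P(x)) + log₂(5)
           = log₂(5) - H(P)

H(P) = -Σ P(x) log₂(P(x)):
  -P(1)·log₂(P(1)) = -(0.1096)·log₂(0.1096) = 0.34959
  -P(2)·log₂(P(2)) = -(0.0496)·log₂(0.0496) = 0.21494
  -P(3)·log₂(P(3)) = -(0.233)·log₂(0.233) = 0.48967
  -P(4)·log₂(P(4)) = -(0.025)·log₂(0.025) = 0.13305
  -P(5)·log₂(P(5)) = -(0.5828)·log₂(0.5828) = 0.45396
H(P) = 0.34959 + 0.21494 + 0.48967 + 0.13305 + 0.45396 = 1.64121 bits

log₂(5) = 2.32193 bits

D_KL(P||U) = 2.32193 - 1.64121 = 0.68072 ≈ 0.6807 bits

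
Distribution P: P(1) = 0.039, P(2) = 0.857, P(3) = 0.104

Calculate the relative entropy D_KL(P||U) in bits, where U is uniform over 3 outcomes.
0.8720 bits

U(i) = 1/3 for all i

D_KL(P||U) = Σ P(x) log₂(P(x) / (1/3))
           = Σ P(x) log₂(P(x)) + log₂(3)
           = log₂(3) - H(P)

H(P) = -Σ P(x) log₂(P(x)):
  -P(1)·log₂(P(1)) = -(0.039)·log₂(0.039) = 0.18253
  -P(2)·log₂(P(2)) = -(0.857)·log₂(0.857) = 0.19080
  -P(3)·log₂(P(3)) = -(0.104)·log₂(0.104) = 0.33960
H(P) = 0.18253 + 0.19080 + 0.33960 = 0.71293 bits

log₂(3) = 1.58496 bits

D_KL(P||U) = 1.58496 - 0.71293 = 0.87203 ≈ 0.8720 bits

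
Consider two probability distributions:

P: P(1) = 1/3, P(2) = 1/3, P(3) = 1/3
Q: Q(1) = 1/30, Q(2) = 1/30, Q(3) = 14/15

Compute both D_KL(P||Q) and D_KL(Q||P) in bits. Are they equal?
D_KL(P||Q) = 1.7195 bits, D_KL(Q||P) = 1.1649 bits. No, they are not equal.

D_KL(P||Q) = Σ P(x) log₂(P(x)/Q(x))

Computing term by term:
  P(1)·log₂(P(1)/Q(1)) = (1/3)·log₂((1/3)/(1/30)) = 1.10731
  P(2)·log₂(P(2)/Q(2)) = (1/3)·log₂((1/3)/(1/30)) = 1.10731
  P(3)·log₂(P(3)/Q(3)) = (1/3)·log₂((1/3)/(14/15)) = -0.49514

D_KL(P||Q) = 1.10731 + 1.10731 - 0.49514 = 1.71948 ≈ 1.7195 bits

D_KL(Q||P) = Σ Q(x) log₂(Q(x)/P(x))

Computing term by term:
  Q(1)·log₂(Q(1)/P(1)) = (1/30)·log₂((1/30)/(1/3)) = -0.11073
  Q(2)·log₂(Q(2)/P(2)) = (1/30)·log₂((1/30)/(1/3)) = -0.11073
  Q(3)·log₂(Q(3)/P(3)) = (14/15)·log₂((14/15)/(1/3)) = 1.38640

D_KL(Q||P) = -0.11073 - 0.11073 + 1.38640 = 1.16494 ≈ 1.1649 bits

These are NOT equal (difference: 0.5546 bits). KL divergence is asymmetric: D_KL(P||Q) ≠ D_KL(Q||P) in general.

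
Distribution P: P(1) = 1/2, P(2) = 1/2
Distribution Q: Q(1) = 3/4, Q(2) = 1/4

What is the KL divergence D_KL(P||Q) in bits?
0.2075 bits

D_KL(P||Q) = Σ P(x) log₂(P(x)/Q(x))

Computing term by term:
  P(1)·log₂(P(1)/Q(1)) = (1/2)·log₂((1/2)/(3/4)) = -0.29248
  P(2)·log₂(P(2)/Q(2)) = (1/2)·log₂((1/2)/(1/4)) = 0.50000

D_KL(P||Q) = -0.29248 + 0.50000 = 0.20752 ≈ 0.2075 bits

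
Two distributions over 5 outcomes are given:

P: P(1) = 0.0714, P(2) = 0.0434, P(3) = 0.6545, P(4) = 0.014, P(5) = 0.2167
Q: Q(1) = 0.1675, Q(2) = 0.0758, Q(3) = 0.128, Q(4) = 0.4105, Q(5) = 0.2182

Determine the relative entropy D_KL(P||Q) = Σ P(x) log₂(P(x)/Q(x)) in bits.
1.3477 bits

D_KL(P||Q) = Σ P(x) log₂(P(x)/Q(x))

Computing term by term:
  P(1)·log₂(P(1)/Q(1)) = 0.0714·log₂(0.0714/0.1675) = -0.08783
  P(2)·log₂(P(2)/Q(2)) = 0.0434·log₂(0.0434/0.0758) = -0.03492
  P(3)·log₂(P(3)/Q(3)) = 0.6545·log₂(0.6545/0.128) = 1.54086
  P(4)·log₂(P(4)/Q(4)) = 0.014·log₂(0.014/0.4105) = -0.06823
  P(5)·log₂(P(5)/Q(5)) = 0.2167·log₂(0.2167/0.2182) = -0.00216

D_KL(P||Q) = -0.08783 - 0.03492 + 1.54086 - 0.06823 - 0.00216 = 1.34772 ≈ 1.3477 bits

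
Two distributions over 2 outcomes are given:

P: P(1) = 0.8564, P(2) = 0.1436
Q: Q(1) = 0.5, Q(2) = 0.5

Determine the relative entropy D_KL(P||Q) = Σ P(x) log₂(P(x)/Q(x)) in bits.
0.4064 bits

D_KL(P||Q) = Σ P(x) log₂(P(x)/Q(x))

Computing term by term:
  P(1)·log₂(P(1)/Q(1)) = 0.8564·log₂(0.8564/0.5) = 0.66487
  P(2)·log₂(P(2)/Q(2)) = 0.1436·log₂(0.1436/0.5) = -0.25846

D_KL(P||Q) = 0.66487 - 0.25846 = 0.40641 ≈ 0.4064 bits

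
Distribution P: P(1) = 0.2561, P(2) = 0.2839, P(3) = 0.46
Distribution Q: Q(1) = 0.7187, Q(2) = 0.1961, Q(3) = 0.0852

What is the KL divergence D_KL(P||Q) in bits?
0.8893 bits

D_KL(P||Q) = Σ P(x) log₂(P(x)/Q(x))

Computing term by term:
  P(1)·log₂(P(1)/Q(1)) = 0.2561·log₂(0.2561/0.7187) = -0.38125
  P(2)·log₂(P(2)/Q(2)) = 0.2839·log₂(0.2839/0.1961) = 0.15154
  P(3)·log₂(P(3)/Q(3)) = 0.46·log₂(0.46/0.0852) = 1.11905

D_KL(P||Q) = -0.38125 + 0.15154 + 1.11905 = 0.88934 ≈ 0.8893 bits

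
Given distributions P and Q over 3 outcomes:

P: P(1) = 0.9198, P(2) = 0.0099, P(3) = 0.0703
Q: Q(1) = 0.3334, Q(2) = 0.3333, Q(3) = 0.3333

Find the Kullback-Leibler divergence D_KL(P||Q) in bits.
1.1386 bits

D_KL(P||Q) = Σ P(x) log₂(P(x)/Q(x))

Computing term by term:
  P(1)·log₂(P(1)/Q(1)) = 0.9198·log₂(0.9198/0.3334) = 1.34665
  P(2)·log₂(P(2)/Q(2)) = 0.0099·log₂(0.0099/0.3333) = -0.05023
  P(3)·log₂(P(3)/Q(3)) = 0.0703·log₂(0.0703/0.3333) = -0.15784

D_KL(P||Q) = 1.34665 - 0.05023 - 0.15784 = 1.13858 ≈ 1.1386 bits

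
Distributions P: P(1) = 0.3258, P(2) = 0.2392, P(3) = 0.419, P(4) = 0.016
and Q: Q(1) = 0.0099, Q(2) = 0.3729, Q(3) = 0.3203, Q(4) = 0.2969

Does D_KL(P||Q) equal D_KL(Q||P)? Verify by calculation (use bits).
D_KL(P||Q) = 1.5839 bits, D_KL(Q||P) = 1.3159 bits. No — D_KL(P||Q) ≠ D_KL(Q||P) for this pair.

D_KL(P||Q) = Σ P(x) log₂(P(x)/Q(x))

Computing term by term:
  P(1)·log₂(P(1)/Q(1)) = 0.3258·log₂(0.3258/0.0099) = 1.64217
  P(2)·log₂(P(2)/Q(2)) = 0.2392·log₂(0.2392/0.3729) = -0.15322
  P(3)·log₂(P(3)/Q(3)) = 0.419·log₂(0.419/0.3203) = 0.16237
  P(4)·log₂(P(4)/Q(4)) = 0.016·log₂(0.016/0.2969) = -0.06742

D_KL(P||Q) = 1.64217 - 0.15322 + 0.16237 - 0.06742 = 1.58390 ≈ 1.5839 bits

D_KL(Q||P) = Σ Q(x) log₂(Q(x)/P(x))

Computing term by term:
  Q(1)·log₂(Q(1)/P(1)) = 0.0099·log₂(0.0099/0.3258) = -0.04990
  Q(2)·log₂(Q(2)/P(2)) = 0.3729·log₂(0.3729/0.2392) = 0.23887
  Q(3)·log₂(Q(3)/P(3)) = 0.3203·log₂(0.3203/0.419) = -0.12412
  Q(4)·log₂(Q(4)/P(4)) = 0.2969·log₂(0.2969/0.016) = 1.25109

D_KL(Q||P) = -0.04990 + 0.23887 - 0.12412 + 1.25109 = 1.31594 ≈ 1.3159 bits

These are NOT equal (difference: 0.2680 bits). KL divergence is asymmetric: D_KL(P||Q) ≠ D_KL(Q||P) in general.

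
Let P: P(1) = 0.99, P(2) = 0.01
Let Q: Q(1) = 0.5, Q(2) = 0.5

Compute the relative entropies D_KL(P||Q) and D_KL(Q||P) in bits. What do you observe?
D_KL(P||Q) = 0.9192 bits, D_KL(Q||P) = 2.3292 bits. The two directions give different values (D_KL(Q||P) exceeds D_KL(P||Q) by 1.4100 bits): KL divergence is asymmetric.

D_KL(P||Q) = Σ P(x) log₂(P(x)/Q(x))

Computing term by term:
  P(1)·log₂(P(1)/Q(1)) = 0.99·log₂(0.99/0.5) = 0.97565
  P(2)·log₂(P(2)/Q(2)) = 0.01·log₂(0.01/0.5) = -0.05644

D_KL(P||Q) = 0.97565 - 0.05644 = 0.91921 ≈ 0.9192 bits

D_KL(Q||P) = Σ Q(x) log₂(Q(x)/P(x))

Computing term by term:
  Q(1)·log₂(Q(1)/P(1)) = 0.5·log₂(0.5/0.99) = -0.49275
  Q(2)·log₂(Q(2)/P(2)) = 0.5·log₂(0.5/0.01) = 2.82193

D_KL(Q||P) = -0.49275 + 2.82193 = 2.32918 ≈ 2.3292 bits

These are NOT equal (difference: 1.4100 bits). KL divergence is asymmetric: D_KL(P||Q) ≠ D_KL(Q||P) in general.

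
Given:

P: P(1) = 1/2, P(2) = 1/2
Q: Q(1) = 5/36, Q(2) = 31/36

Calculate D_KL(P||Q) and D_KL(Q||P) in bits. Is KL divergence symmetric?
D_KL(P||Q) = 0.5319 bits, D_KL(Q||P) = 0.4187 bits. No, KL divergence is not symmetric.

D_KL(P||Q) = Σ P(x) log₂(P(x)/Q(x))

Computing term by term:
  P(1)·log₂(P(1)/Q(1)) = (1/2)·log₂((1/2)/(5/36)) = 0.92400
  P(2)·log₂(P(2)/Q(2)) = (1/2)·log₂((1/2)/(31/36)) = -0.39214

D_KL(P||Q) = 0.92400 - 0.39214 = 0.53186 ≈ 0.5319 bits

D_KL(Q||P) = Σ Q(x) log₂(Q(x)/P(x))

Computing term by term:
  Q(1)·log₂(Q(1)/P(1)) = (5/36)·log₂((5/36)/(1/2)) = -0.25667
  Q(2)·log₂(Q(2)/P(2)) = (31/36)·log₂((31/36)/(1/2)) = 0.67534

D_KL(Q||P) = -0.25667 + 0.67534 = 0.41867 ≈ 0.4187 bits

These are NOT equal (difference: 0.1132 bits). KL divergence is asymmetric: D_KL(P||Q) ≠ D_KL(Q||P) in general.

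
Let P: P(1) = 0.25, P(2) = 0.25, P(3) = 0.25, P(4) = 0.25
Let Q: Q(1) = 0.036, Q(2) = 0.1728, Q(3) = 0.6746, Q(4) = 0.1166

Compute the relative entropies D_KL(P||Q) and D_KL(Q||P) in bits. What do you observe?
D_KL(P||Q) = 0.7492 bits, D_KL(Q||P) = 0.6451 bits. The two directions give different values (D_KL(P||Q) exceeds D_KL(Q||P) by 0.1041 bits): KL divergence is asymmetric.

D_KL(P||Q) = Σ P(x) log₂(P(x)/Q(x))

Computing term by term:
  P(1)·log₂(P(1)/Q(1)) = 0.25·log₂(0.25/0.036) = 0.69896
  P(2)·log₂(P(2)/Q(2)) = 0.25·log₂(0.25/0.1728) = 0.13321
  P(3)·log₂(P(3)/Q(3)) = 0.25·log₂(0.25/0.6746) = -0.35803
  P(4)·log₂(P(4)/Q(4)) = 0.25·log₂(0.25/0.1166) = 0.27509

D_KL(P||Q) = 0.69896 + 0.13321 - 0.35803 + 0.27509 = 0.74923 ≈ 0.7492 bits

D_KL(Q||P) = Σ Q(x) log₂(Q(x)/P(x))

Computing term by term:
  Q(1)·log₂(Q(1)/P(1)) = 0.036·log₂(0.036/0.25) = -0.10065
  Q(2)·log₂(Q(2)/P(2)) = 0.1728·log₂(0.1728/0.25) = -0.09207
  Q(3)·log₂(Q(3)/P(3)) = 0.6746·log₂(0.6746/0.25) = 0.96610
  Q(4)·log₂(Q(4)/P(4)) = 0.1166·log₂(0.1166/0.25) = -0.12830

D_KL(Q||P) = -0.10065 - 0.09207 + 0.96610 - 0.12830 = 0.64508 ≈ 0.6451 bits

These are NOT equal (difference: 0.1041 bits). KL divergence is asymmetric: D_KL(P||Q) ≠ D_KL(Q||P) in general.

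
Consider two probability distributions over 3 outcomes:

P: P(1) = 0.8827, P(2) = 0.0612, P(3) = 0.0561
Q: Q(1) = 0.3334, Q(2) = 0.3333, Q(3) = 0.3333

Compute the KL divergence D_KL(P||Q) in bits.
0.9460 bits

D_KL(P||Q) = Σ P(x) log₂(P(x)/Q(x))

Computing term by term:
  P(1)·log₂(P(1)/Q(1)) = 0.8827·log₂(0.8827/0.3334) = 1.23990
  P(2)·log₂(P(2)/Q(2)) = 0.0612·log₂(0.0612/0.3333) = -0.14965
  P(3)·log₂(P(3)/Q(3)) = 0.0561·log₂(0.0561/0.3333) = -0.14422

D_KL(P||Q) = 1.23990 - 0.14965 - 0.14422 = 0.94603 ≈ 0.9460 bits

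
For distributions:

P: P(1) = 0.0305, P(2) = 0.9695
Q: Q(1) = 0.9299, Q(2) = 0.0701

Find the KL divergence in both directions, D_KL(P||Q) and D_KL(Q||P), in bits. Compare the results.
D_KL(P||Q) = 3.5238 bits, D_KL(Q||P) = 4.3189 bits. D_KL(Q||P) is larger than D_KL(P||Q) by 0.7951 bits; the two directions differ.

D_KL(P||Q) = Σ P(x) log₂(P(x)/Q(x))

Computing term by term:
  P(1)·log₂(P(1)/Q(1)) = 0.0305·log₂(0.0305/0.9299) = -0.15037
  P(2)·log₂(P(2)/Q(2)) = 0.9695·log₂(0.9695/0.0701) = 3.67417

D_KL(P||Q) = -0.15037 + 3.67417 = 3.52380 ≈ 3.5238 bits

D_KL(Q||P) = Σ Q(x) log₂(Q(x)/P(x))

Computing term by term:
  Q(1)·log₂(Q(1)/P(1)) = 0.9299·log₂(0.9299/0.0305) = 4.58459
  Q(2)·log₂(Q(2)/P(2)) = 0.0701·log₂(0.0701/0.9695) = -0.26566

D_KL(Q||P) = 4.58459 - 0.26566 = 4.31893 ≈ 4.3189 bits

These are NOT equal (difference: 0.7951 bits). KL divergence is asymmetric: D_KL(P||Q) ≠ D_KL(Q||P) in general.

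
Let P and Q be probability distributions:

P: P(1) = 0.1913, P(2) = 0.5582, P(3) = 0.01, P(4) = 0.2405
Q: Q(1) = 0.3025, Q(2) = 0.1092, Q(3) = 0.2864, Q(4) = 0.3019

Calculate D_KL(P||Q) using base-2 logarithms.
1.0601 bits

D_KL(P||Q) = Σ P(x) log₂(P(x)/Q(x))

Computing term by term:
  P(1)·log₂(P(1)/Q(1)) = 0.1913·log₂(0.1913/0.3025) = -0.12647
  P(2)·log₂(P(2)/Q(2)) = 0.5582·log₂(0.5582/0.1092) = 1.31390
  P(3)·log₂(P(3)/Q(3)) = 0.01·log₂(0.01/0.2864) = -0.04840
  P(4)·log₂(P(4)/Q(4)) = 0.2405·log₂(0.2405/0.3019) = -0.07889

D_KL(P||Q) = -0.12647 + 1.31390 - 0.04840 - 0.07889 = 1.06014 ≈ 1.0601 bits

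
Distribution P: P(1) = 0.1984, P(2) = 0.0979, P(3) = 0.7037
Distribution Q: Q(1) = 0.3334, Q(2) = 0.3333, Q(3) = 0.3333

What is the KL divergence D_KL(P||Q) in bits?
0.4371 bits

D_KL(P||Q) = Σ P(x) log₂(P(x)/Q(x))

Computing term by term:
  P(1)·log₂(P(1)/Q(1)) = 0.1984·log₂(0.1984/0.3334) = -0.14857
  P(2)·log₂(P(2)/Q(2)) = 0.0979·log₂(0.0979/0.3333) = -0.17303
  P(3)·log₂(P(3)/Q(3)) = 0.7037·log₂(0.7037/0.3333) = 0.75869

D_KL(P||Q) = -0.14857 - 0.17303 + 0.75869 = 0.43709 ≈ 0.4371 bits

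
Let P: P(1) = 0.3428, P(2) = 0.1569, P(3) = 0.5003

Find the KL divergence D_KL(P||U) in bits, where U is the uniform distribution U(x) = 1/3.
0.1364 bits

U(i) = 1/3 for all i

D_KL(P||U) = Σ P(x) log₂(P(x) / (1/3))
           = Σ P(x) log₂(P(x)) + log₂(3)
           = log₂(3) - H(P)

H(P) = -Σ P(x) log₂(P(x)):
  -P(1)·log₂(P(1)) = -(0.3428)·log₂(0.3428) = 0.52948
  -P(2)·log₂(P(2)) = -(0.1569)·log₂(0.1569) = 0.41925
  -P(3)·log₂(P(3)) = -(0.5003)·log₂(0.5003) = 0.49987
H(P) = 0.52948 + 0.41925 + 0.49987 = 1.44860 bits

log₂(3) = 1.58496 bits

D_KL(P||U) = 1.58496 - 1.44860 = 0.13636 ≈ 0.1364 bits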